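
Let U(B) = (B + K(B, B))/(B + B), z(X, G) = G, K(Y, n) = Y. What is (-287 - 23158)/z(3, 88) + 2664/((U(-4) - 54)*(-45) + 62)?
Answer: -57135483/215336 ≈ -265.33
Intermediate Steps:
U(B) = 1 (U(B) = (B + B)/(B + B) = (2*B)/((2*B)) = (2*B)*(1/(2*B)) = 1)
(-287 - 23158)/z(3, 88) + 2664/((U(-4) - 54)*(-45) + 62) = (-287 - 23158)/88 + 2664/((1 - 54)*(-45) + 62) = -23445*1/88 + 2664/(-53*(-45) + 62) = -23445/88 + 2664/(2385 + 62) = -23445/88 + 2664/2447 = -57135483/215336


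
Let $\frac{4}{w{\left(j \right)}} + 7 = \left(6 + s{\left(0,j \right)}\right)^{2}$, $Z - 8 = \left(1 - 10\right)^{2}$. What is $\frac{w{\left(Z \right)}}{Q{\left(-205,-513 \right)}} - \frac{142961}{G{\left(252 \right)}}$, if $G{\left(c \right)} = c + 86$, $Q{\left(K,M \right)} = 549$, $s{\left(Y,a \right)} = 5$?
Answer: $- \frac{344129069}{813618} \approx -422.96$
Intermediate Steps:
$Z = 89$ ($Z = 8 + \left(1 - 10\right)^{2} = 8 + \left(-9\right)^{2} = 8 + 81 = 89$)
$G{\left(c \right)} = 86 + c$
$w{\left(j \right)} = \frac{2}{57}$ ($w{\left(j \right)} = \frac{4}{-7 + \left(6 + 5\right)^{2}} = \frac{4}{-7 + 11^{2}} = \frac{4}{-7 + 121} = \frac{4}{114} = 4 \cdot \frac{1}{114} = \frac{2}{57}$)
$\frac{w{\left(Z \right)}}{Q{\left(-205,-513 \right)}} - \frac{142961}{G{\left(252 \right)}} = \frac{2}{57 \cdot 549} - \frac{142961}{86 + 252} = \frac{2}{57} \cdot \frac{1}{549} - \frac{142961}{338} = \frac{2}{31293} - \frac{10997}{26} = - \frac{344129069}{813618}$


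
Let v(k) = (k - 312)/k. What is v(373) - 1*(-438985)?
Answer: 163741466/373 ≈ 4.3899e+5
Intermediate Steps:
v(k) = (-312 + k)/k
v(373) - 1*(-438985) = (-312 + 373)/373 - 1*(-438985) = (1/373)*61 + 438985 = 61/373 + 438985 = 163741466/373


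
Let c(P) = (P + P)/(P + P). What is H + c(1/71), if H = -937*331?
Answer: -310146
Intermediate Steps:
H = -310147
c(P) = 1 (c(P) = (2*P)/((2*P)) = (2*P)*(1/(2*P)) = 1)
H + c(1/71) = -310147 + 1 = -310146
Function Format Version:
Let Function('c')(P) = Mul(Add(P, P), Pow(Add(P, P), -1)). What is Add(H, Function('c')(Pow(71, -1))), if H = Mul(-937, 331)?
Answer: -310146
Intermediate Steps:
H = -310147
Function('c')(P) = 1 (Function('c')(P) = Mul(Mul(2, P), Pow(Mul(2, P), -1)) = Mul(Mul(2, P), Mul(Rational(1, 2), Pow(P, -1))) = 1)
Add(H, Function('c')(Pow(71, -1))) = Add(-310147, 1) = -310146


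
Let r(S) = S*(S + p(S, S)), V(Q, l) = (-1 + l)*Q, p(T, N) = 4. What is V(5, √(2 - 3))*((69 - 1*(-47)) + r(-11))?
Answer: -965 + 965*I ≈ -965.0 + 965.0*I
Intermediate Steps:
V(Q, l) = Q*(-1 + l)
r(S) = S*(4 + S) (r(S) = S*(S + 4) = S*(4 + S))
V(5, √(2 - 3))*((69 - 1*(-47)) + r(-11)) = (5*(-1 + √(2 - 3)))*((69 - 1*(-47)) - 11*(4 - 11)) = (5*(-1 + √(-1)))*((69 + 47) - 11*(-7)) = (5*(-1 + I))*(116 + 77) = (-5 + 5*I)*193 = -965 + 965*I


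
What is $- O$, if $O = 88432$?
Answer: $-88432$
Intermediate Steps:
$- O = \left(-1\right) 88432 = -88432$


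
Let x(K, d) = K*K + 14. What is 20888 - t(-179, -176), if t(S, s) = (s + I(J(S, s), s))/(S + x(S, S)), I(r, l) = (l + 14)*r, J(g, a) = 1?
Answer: 25608701/1226 ≈ 20888.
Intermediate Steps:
x(K, d) = 14 + K**2 (x(K, d) = K**2 + 14 = 14 + K**2)
I(r, l) = r*(14 + l) (I(r, l) = (14 + l)*r = r*(14 + l))
t(S, s) = (14 + 2*s)/(14 + S + S**2) (t(S, s) = (s + 1*(14 + s))/(S + (14 + S**2)) = (s + (14 + s))/(14 + S + S**2) = (14 + 2*s)/(14 + S + S**2))
20888 - t(-179, -176) = 20888 - 2*(7 - 176)/(14 - 179 + (-179)**2) = 20888 - 2*(-169)/(14 - 179 + 32041) = 20888 - 2*(-169)/31876 = 20888 - 1*(-13/1226) = 20888 + 13/1226 = 25608701/1226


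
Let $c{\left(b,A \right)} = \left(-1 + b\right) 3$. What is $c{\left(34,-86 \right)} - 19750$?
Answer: $-19651$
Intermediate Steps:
$c{\left(b,A \right)} = -3 + 3 b$
$c{\left(34,-86 \right)} - 19750 = \left(-3 + 3 \cdot 34\right) - 19750 = \left(-3 + 102\right) - 19750 = 99 - 19750 = -19651$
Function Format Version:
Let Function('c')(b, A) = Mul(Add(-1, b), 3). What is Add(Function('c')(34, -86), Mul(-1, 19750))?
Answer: -19651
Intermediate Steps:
Function('c')(b, A) = Add(-3, Mul(3, b))
Add(Function('c')(34, -86), Mul(-1, 19750)) = Add(Add(-3, Mul(3, 34)), Mul(-1, 19750)) = Add(Add(-3, 102), -19750) = Add(99, -19750) = -19651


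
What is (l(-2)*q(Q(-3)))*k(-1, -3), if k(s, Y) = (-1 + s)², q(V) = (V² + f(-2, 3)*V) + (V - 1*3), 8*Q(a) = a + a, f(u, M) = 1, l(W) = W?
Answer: 63/2 ≈ 31.500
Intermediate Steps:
Q(a) = a/4 (Q(a) = (a + a)/8 = (2*a)/8 = a/4)
q(V) = -3 + V² + 2*V (q(V) = (V² + 1*V) + (V - 1*3) = (V² + V) + (V - 3) = (V + V²) + (-3 + V) = -3 + V² + 2*V)
(l(-2)*q(Q(-3)))*k(-1, -3) = (-2*(-3 + ((¼)*(-3))² + 2*((¼)*(-3))))*(-1 - 1)² = -2*(-3 + (-¾)² + 2*(-¾))*(-2)² = -2*(-3 + 9/16 - 3/2)*4 = -2*(-63/16)*4 = (63/8)*4 = 63/2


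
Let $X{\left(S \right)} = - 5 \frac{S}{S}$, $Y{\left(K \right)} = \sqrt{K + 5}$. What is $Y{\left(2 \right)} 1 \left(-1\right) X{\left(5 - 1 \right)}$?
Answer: $5 \sqrt{7} \approx 13.229$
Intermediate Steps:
$Y{\left(K \right)} = \sqrt{5 + K}$
$X{\left(S \right)} = -5$ ($X{\left(S \right)} = \left(-5\right) 1 = -5$)
$Y{\left(2 \right)} 1 \left(-1\right) X{\left(5 - 1 \right)} = \sqrt{5 + 2} \cdot 1 \left(-1\right) \left(-5\right) = \sqrt{7} \cdot 1 \left(-1\right) \left(-5\right) = \sqrt{7} \left(-1\right) \left(-5\right) = - \sqrt{7} \left(-5\right) = 5 \sqrt{7}$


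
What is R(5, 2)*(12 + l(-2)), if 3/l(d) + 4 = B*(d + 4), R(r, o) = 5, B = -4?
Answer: 235/4 ≈ 58.750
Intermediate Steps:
l(d) = 3/(-20 - 4*d) (l(d) = 3/(-4 - 4*(d + 4)) = 3/(-4 - 4*(4 + d)) = 3/(-4 + (-16 - 4*d)) = 3/(-20 - 4*d))
R(5, 2)*(12 + l(-2)) = 5*(12 - 3/(20 + 4*(-2))) = 5*(12 - 3/(20 - 8)) = 5*(12 - 3/12) = 5*(12 - 3*1/12) = 5*(12 - 1/4) = 5*(47/4) = 235/4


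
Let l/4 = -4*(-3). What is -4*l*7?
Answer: -1344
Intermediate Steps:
l = 48 (l = 4*(-4*(-3)) = 4*12 = 48)
-4*l*7 = -4*48*7 = -192*7 = -1344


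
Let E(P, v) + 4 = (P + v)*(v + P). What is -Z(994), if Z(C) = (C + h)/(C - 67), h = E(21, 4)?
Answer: -1615/927 ≈ -1.7422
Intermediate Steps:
E(P, v) = -4 + (P + v)² (E(P, v) = -4 + (P + v)*(v + P) = -4 + (P + v)*(P + v) = -4 + (P + v)²)
h = 621 (h = -4 + (21 + 4)² = -4 + 25² = -4 + 625 = 621)
Z(C) = (621 + C)/(-67 + C) (Z(C) = (C + 621)/(C - 67) = (621 + C)/(-67 + C))
-Z(994) = -(621 + 994)/(-67 + 994) = -1615/927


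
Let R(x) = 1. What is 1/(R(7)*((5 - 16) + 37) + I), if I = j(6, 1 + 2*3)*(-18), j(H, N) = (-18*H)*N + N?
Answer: 1/13508 ≈ 7.4030e-5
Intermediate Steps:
j(H, N) = N - 18*H*N (j(H, N) = -18*H*N + N = N - 18*H*N)
I = 13482 (I = ((1 + 2*3)*(1 - 18*6))*(-18) = ((1 + 6)*(1 - 108))*(-18) = (7*(-107))*(-18) = -749*(-18) = 13482)
1/(R(7)*((5 - 16) + 37) + I) = 1/(1*((5 - 16) + 37) + 13482) = 1/(1*(-11 + 37) + 13482) = 1/(1*26 + 13482) = 1/(26 + 13482) = 1/13508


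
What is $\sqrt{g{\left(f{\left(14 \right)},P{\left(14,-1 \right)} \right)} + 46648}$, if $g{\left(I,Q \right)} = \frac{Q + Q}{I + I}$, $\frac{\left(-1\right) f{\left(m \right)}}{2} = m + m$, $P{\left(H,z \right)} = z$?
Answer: $\frac{\sqrt{36572046}}{28} \approx 215.98$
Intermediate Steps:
$f{\left(m \right)} = - 4 m$ ($f{\left(m \right)} = - 2 \left(m + m\right) = - 2 \cdot 2 m = - 4 m$)
$g{\left(I,Q \right)} = \frac{Q}{I}$ ($g{\left(I,Q \right)} = \frac{2 Q}{2 I} = 2 Q \frac{1}{2 I} = \frac{Q}{I}$)
$\sqrt{g{\left(f{\left(14 \right)},P{\left(14,-1 \right)} \right)} + 46648} = \sqrt{- \frac{1}{\left(-4\right) 14} + 46648} = \sqrt{- \frac{1}{-56} + 46648} = \sqrt{\left(-1\right) \left(- \frac{1}{56}\right) + 46648} = \sqrt{\frac{1}{56} + 46648} = \sqrt{\frac{2612289}{56}} = \frac{\sqrt{36572046}}{28}$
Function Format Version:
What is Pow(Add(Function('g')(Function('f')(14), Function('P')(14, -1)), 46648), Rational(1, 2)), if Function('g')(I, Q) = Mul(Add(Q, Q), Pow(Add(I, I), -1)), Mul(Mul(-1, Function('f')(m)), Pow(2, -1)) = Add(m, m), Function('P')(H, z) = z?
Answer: Mul(Rational(1, 28), Pow(36572046, Rational(1, 2))) ≈ 215.98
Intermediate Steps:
Function('f')(m) = Mul(-4, m) (Function('f')(m) = Mul(-2, Add(m, m)) = Mul(-2, Mul(2, m)) = Mul(-4, m))
Function('g')(I, Q) = Mul(Q, Pow(I, -1)) (Function('g')(I, Q) = Mul(Mul(2, Q), Pow(Mul(2, I), -1)) = Mul(Mul(2, Q), Mul(Rational(1, 2), Pow(I, -1))) = Mul(Q, Pow(I, -1)))
Pow(Add(Function('g')(Function('f')(14), Function('P')(14, -1)), 46648), Rational(1, 2)) = Pow(Add(Mul(-1, Pow(Mul(-4, 14), -1)), 46648), Rational(1, 2)) = Pow(Add(Mul(-1, Pow(-56, -1)), 46648), Rational(1, 2)) = Pow(Add(Mul(-1, Rational(-1, 56)), 46648), Rational(1, 2)) = Pow(Add(Rational(1, 56), 46648), Rational(1, 2)) = Pow(Rational(2612289, 56), Rational(1, 2)) = Mul(Rational(1, 28), Pow(36572046, Rational(1, 2)))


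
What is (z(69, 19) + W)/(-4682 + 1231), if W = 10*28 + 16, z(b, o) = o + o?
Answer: -334/3451 ≈ -0.096784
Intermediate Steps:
z(b, o) = 2*o
W = 296 (W = 280 + 16 = 296)
(z(69, 19) + W)/(-4682 + 1231) = (2*19 + 296)/(-4682 + 1231) = (38 + 296)/(-3451) = 334*(-1/3451) = -334/3451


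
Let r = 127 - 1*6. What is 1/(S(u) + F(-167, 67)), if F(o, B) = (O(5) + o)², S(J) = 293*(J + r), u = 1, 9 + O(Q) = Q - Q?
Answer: 1/66722 ≈ 1.4988e-5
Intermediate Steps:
r = 121 (r = 127 - 6 = 121)
O(Q) = -9 (O(Q) = -9 + (Q - Q) = -9 + 0 = -9)
S(J) = 35453 + 293*J (S(J) = 293*(J + 121) = 293*(121 + J) = 35453 + 293*J)
F(o, B) = (-9 + o)²
1/(S(u) + F(-167, 67)) = 1/((35453 + 293*1) + (-9 - 167)²) = 1/((35453 + 293) + (-176)²) = 1/(35746 + 30976) = 1/66722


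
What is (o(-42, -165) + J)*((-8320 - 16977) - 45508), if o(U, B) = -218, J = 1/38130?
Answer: 117711032579/7626 ≈ 1.5435e+7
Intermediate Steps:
J = 1/38130 ≈ 2.6226e-5
(o(-42, -165) + J)*((-8320 - 16977) - 45508) = (-218 + 1/38130)*((-8320 - 16977) - 45508) = -8312339*(-25297 - 45508)/38130 = -8312339/38130*(-70805) = 117711032579/7626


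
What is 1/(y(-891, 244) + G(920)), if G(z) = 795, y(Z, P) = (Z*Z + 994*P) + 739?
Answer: 1/1037951 ≈ 9.6344e-7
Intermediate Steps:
y(Z, P) = 739 + Z² + 994*P (y(Z, P) = (Z² + 994*P) + 739 = 739 + Z² + 994*P)
1/(y(-891, 244) + G(920)) = 1/((739 + (-891)² + 994*244) + 795) = 1/((739 + 793881 + 242536) + 795) = 1/(1037156 + 795) = 1/1037951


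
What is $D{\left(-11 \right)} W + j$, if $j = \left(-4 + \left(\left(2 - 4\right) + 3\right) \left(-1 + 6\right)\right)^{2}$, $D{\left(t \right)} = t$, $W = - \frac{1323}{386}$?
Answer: $\frac{14939}{386} \approx 38.702$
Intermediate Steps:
$W = - \frac{1323}{386}$ ($W = \left(-1323\right) \frac{1}{386} = - \frac{1323}{386} \approx -3.4275$)
$j = 1$ ($j = \left(-4 + \left(-2 + 3\right) 5\right)^{2} = \left(-4 + 1 \cdot 5\right)^{2} = \left(-4 + 5\right)^{2} = 1^{2} = 1$)
$D{\left(-11 \right)} W + j = \left(-11\right) \left(- \frac{1323}{386}\right) + 1 = \frac{14553}{386} + 1 = \frac{14939}{386}$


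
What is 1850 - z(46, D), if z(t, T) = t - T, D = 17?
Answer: 1821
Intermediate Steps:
1850 - z(46, D) = 1850 - (46 - 1*17) = 1850 - (46 - 17) = 1850 - 1*29 = 1850 - 29 = 1821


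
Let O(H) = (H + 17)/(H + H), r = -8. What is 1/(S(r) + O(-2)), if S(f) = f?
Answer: -4/47 ≈ -0.085106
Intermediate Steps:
O(H) = (17 + H)/(2*H) (O(H) = (17 + H)/((2*H)) = (17 + H)*(1/(2*H)) = (17 + H)/(2*H))
1/(S(r) + O(-2)) = 1/(-8 + (1/2)*(17 - 2)/(-2)) = 1/(-8 + (1/2)*(-1/2)*15) = 1/(-8 - 15/4) = 1/(-47/4) = -4/47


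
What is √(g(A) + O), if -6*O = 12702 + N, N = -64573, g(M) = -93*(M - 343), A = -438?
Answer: √2926014/6 ≈ 285.09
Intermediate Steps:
g(M) = 31899 - 93*M (g(M) = -93*(-343 + M) = 31899 - 93*M)
O = 51871/6 (O = -(12702 - 64573)/6 = -⅙*(-51871) = 51871/6 ≈ 8645.2)
√(g(A) + O) = √((31899 - 93*(-438)) + 51871/6) = √((31899 + 40734) + 51871/6) = √(72633 + 51871/6) = √(487669/6) = √2926014/6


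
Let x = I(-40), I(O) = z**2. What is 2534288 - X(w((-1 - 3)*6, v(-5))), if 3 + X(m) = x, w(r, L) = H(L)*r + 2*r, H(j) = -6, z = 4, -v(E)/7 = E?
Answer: 2534275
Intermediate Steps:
v(E) = -7*E
I(O) = 16 (I(O) = 4**2 = 16)
x = 16
w(r, L) = -4*r (w(r, L) = -6*r + 2*r = -4*r)
X(m) = 13 (X(m) = -3 + 16 = 13)
2534288 - X(w((-1 - 3)*6, v(-5))) = 2534288 - 1*13 = 2534288 - 13 = 2534275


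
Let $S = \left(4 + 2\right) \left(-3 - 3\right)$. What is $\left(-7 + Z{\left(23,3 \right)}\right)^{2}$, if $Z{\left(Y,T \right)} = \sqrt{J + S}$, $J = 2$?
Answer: $\left(7 - i \sqrt{34}\right)^{2} \approx 15.0 - 81.633 i$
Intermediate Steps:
$S = -36$ ($S = 6 \left(-6\right) = -36$)
$Z{\left(Y,T \right)} = i \sqrt{34}$ ($Z{\left(Y,T \right)} = \sqrt{2 - 36} = \sqrt{-34} = i \sqrt{34}$)
$\left(-7 + Z{\left(23,3 \right)}\right)^{2} = \left(-7 + i \sqrt{34}\right)^{2}$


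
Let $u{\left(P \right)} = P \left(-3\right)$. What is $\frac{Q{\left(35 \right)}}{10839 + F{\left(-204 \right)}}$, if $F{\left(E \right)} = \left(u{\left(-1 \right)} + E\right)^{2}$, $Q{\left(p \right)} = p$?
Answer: $\frac{1}{1464} \approx 0.00068306$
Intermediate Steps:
$u{\left(P \right)} = - 3 P$
$F{\left(E \right)} = \left(3 + E\right)^{2}$ ($F{\left(E \right)} = \left(\left(-3\right) \left(-1\right) + E\right)^{2} = \left(3 + E\right)^{2}$)
$\frac{Q{\left(35 \right)}}{10839 + F{\left(-204 \right)}} = \frac{35}{10839 + \left(3 - 204\right)^{2}} = \frac{35}{10839 + \left(-201\right)^{2}} = \frac{35}{10839 + 40401} = \frac{35}{51240} = 35 \cdot \frac{1}{51240} = \frac{1}{1464}$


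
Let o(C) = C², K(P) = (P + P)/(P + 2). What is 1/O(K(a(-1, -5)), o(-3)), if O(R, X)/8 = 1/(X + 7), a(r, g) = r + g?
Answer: 2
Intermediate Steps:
a(r, g) = g + r
K(P) = 2*P/(2 + P) (K(P) = (2*P)/(2 + P) = 2*P/(2 + P))
O(R, X) = 8/(7 + X) (O(R, X) = 8/(X + 7) = 8/(7 + X))
1/O(K(a(-1, -5)), o(-3)) = 1/(8/(7 + (-3)²)) = 1/(8/(7 + 9)) = 1/(8/16) = 1/(8*(1/16)) = 1/(½) = 2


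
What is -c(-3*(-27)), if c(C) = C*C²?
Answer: -531441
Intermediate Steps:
c(C) = C³
-c(-3*(-27)) = -(-3*(-27))³ = -1*81³ = -1*531441 = -531441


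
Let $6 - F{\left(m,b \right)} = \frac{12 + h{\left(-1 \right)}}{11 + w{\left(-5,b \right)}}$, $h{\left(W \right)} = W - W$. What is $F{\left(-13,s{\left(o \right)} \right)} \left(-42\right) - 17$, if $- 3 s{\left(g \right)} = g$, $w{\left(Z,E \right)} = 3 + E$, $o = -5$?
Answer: $- \frac{11131}{47} \approx -236.83$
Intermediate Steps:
$s{\left(g \right)} = - \frac{g}{3}$
$h{\left(W \right)} = 0$
$F{\left(m,b \right)} = 6 - \frac{12}{14 + b}$ ($F{\left(m,b \right)} = 6 - \frac{12 + 0}{11 + \left(3 + b\right)} = 6 - \frac{12}{14 + b}$)
$F{\left(-13,s{\left(o \right)} \right)} \left(-42\right) - 17 = \frac{6 \left(12 - - \frac{5}{3}\right)}{14 - - \frac{5}{3}} \left(-42\right) - 17 = \frac{6 \left(12 + \frac{5}{3}\right)}{14 + \frac{5}{3}} \left(-42\right) - 17 = 6 \frac{1}{\frac{47}{3}} \cdot \frac{41}{3} \left(-42\right) - 17 = 6 \cdot \frac{3}{47} \cdot \frac{41}{3} \left(-42\right) - 17 = \frac{246}{47} \left(-42\right) - 17 = - \frac{10332}{47} - 17 = - \frac{11131}{47}$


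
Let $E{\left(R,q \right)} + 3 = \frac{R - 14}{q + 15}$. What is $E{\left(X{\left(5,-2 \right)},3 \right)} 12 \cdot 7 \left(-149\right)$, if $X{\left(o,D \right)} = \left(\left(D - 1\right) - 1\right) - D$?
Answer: $\frac{146020}{3} \approx 48673.0$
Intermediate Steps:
$X{\left(o,D \right)} = -2$ ($X{\left(o,D \right)} = \left(\left(-1 + D\right) - 1\right) - D = \left(-2 + D\right) - D = -2$)
$E{\left(R,q \right)} = -3 + \frac{-14 + R}{15 + q}$ ($E{\left(R,q \right)} = -3 + \frac{R - 14}{q + 15} = -3 + \frac{-14 + R}{15 + q}$)
$E{\left(X{\left(5,-2 \right)},3 \right)} 12 \cdot 7 \left(-149\right) = \frac{-59 - 2 - 9}{15 + 3} \cdot 12 \cdot 7 \left(-149\right) = \frac{-59 - 2 - 9}{18} \cdot 84 \left(-149\right) = \frac{1}{18} \left(-70\right) 84 \left(-149\right) = \left(- \frac{35}{9}\right) 84 \left(-149\right) = \left(- \frac{980}{3}\right) \left(-149\right) = \frac{146020}{3}$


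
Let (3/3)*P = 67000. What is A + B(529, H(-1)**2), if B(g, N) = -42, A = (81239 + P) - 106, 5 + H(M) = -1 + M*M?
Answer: 148091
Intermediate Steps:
H(M) = -6 + M**2 (H(M) = -5 + (-1 + M*M) = -5 + (-1 + M**2) = -6 + M**2)
P = 67000
A = 148133 (A = (81239 + 67000) - 106 = 148239 - 106 = 148133)
A + B(529, H(-1)**2) = 148133 - 42 = 148091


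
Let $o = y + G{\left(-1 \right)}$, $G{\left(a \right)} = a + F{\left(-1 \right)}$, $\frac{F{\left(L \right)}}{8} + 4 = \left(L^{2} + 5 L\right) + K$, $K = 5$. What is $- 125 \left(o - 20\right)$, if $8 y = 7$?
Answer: $\frac{44125}{8} \approx 5515.6$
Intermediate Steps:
$y = \frac{7}{8}$ ($y = \frac{1}{8} \cdot 7 = \frac{7}{8} \approx 0.875$)
$F{\left(L \right)} = 8 + 8 L^{2} + 40 L$ ($F{\left(L \right)} = -32 + 8 \left(\left(L^{2} + 5 L\right) + 5\right) = -32 + 8 \left(5 + L^{2} + 5 L\right) = -32 + \left(40 + 8 L^{2} + 40 L\right) = 8 + 8 L^{2} + 40 L$)
$G{\left(a \right)} = -24 + a$ ($G{\left(a \right)} = a + \left(8 + 8 \left(-1\right)^{2} + 40 \left(-1\right)\right) = a + \left(8 + 8 \cdot 1 - 40\right) = a + \left(8 + 8 - 40\right) = a - 24 = -24 + a$)
$o = - \frac{193}{8}$ ($o = \frac{7}{8} - 25 = - \frac{193}{8} \approx -24.125$)
$- 125 \left(o - 20\right) = - 125 \left(- \frac{193}{8} - 20\right) = \left(-125\right) \left(- \frac{353}{8}\right) = \frac{44125}{8}$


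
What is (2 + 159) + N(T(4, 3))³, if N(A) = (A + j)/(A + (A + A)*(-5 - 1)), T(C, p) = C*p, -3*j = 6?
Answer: 46286731/287496 ≈ 161.00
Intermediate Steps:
j = -2 (j = -⅓*6 = -2)
N(A) = -(-2 + A)/(11*A) (N(A) = (A - 2)/(A + (A + A)*(-5 - 1)) = (-2 + A)/(A + (2*A)*(-6)) = (-2 + A)/(A - 12*A) = (-2 + A)/((-11*A)) = (-2 + A)*(-1/(11*A)) = -(-2 + A)/(11*A))
(2 + 159) + N(T(4, 3))³ = (2 + 159) + ((2 - 4*3)/(11*((4*3))))³ = 161 + ((1/11)*(2 - 1*12)/12)³ = 161 + ((1/11)*(1/12)*(2 - 12))³ = 161 + ((1/11)*(1/12)*(-10))³ = 161 + (-5/66)³ = 161 - 125/287496 = 46286731/287496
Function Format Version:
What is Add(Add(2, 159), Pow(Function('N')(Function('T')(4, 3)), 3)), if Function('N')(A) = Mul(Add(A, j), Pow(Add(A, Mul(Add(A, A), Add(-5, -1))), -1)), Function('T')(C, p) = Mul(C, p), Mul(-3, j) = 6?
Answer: Rational(46286731, 287496) ≈ 161.00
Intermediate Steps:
j = -2 (j = Mul(Rational(-1, 3), 6) = -2)
Function('N')(A) = Mul(Rational(-1, 11), Pow(A, -1), Add(-2, A)) (Function('N')(A) = Mul(Add(A, -2), Pow(Add(A, Mul(Add(A, A), Add(-5, -1))), -1)) = Mul(Add(-2, A), Pow(Add(A, Mul(Mul(2, A), -6)), -1)) = Mul(Add(-2, A), Pow(Add(A, Mul(-12, A)), -1)) = Mul(Add(-2, A), Pow(Mul(-11, A), -1)) = Mul(Add(-2, A), Mul(Rational(-1, 11), Pow(A, -1))) = Mul(Rational(-1, 11), Pow(A, -1), Add(-2, A)))
Add(Add(2, 159), Pow(Function('N')(Function('T')(4, 3)), 3)) = Add(Add(2, 159), Pow(Mul(Rational(1, 11), Pow(Mul(4, 3), -1), Add(2, Mul(-1, Mul(4, 3)))), 3)) = Add(161, Pow(Mul(Rational(1, 11), Pow(12, -1), Add(2, Mul(-1, 12))), 3)) = Add(161, Pow(Mul(Rational(1, 11), Rational(1, 12), Add(2, -12)), 3)) = Add(161, Pow(Mul(Rational(1, 11), Rational(1, 12), -10), 3)) = Add(161, Pow(Rational(-5, 66), 3)) = Add(161, Rational(-125, 287496)) = Rational(46286731, 287496)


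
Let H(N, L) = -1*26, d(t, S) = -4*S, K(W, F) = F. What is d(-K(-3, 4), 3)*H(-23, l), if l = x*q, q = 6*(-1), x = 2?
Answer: 312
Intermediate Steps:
q = -6
l = -12 (l = 2*(-6) = -12)
H(N, L) = -26
d(-K(-3, 4), 3)*H(-23, l) = -4*3*(-26) = -12*(-26) = 312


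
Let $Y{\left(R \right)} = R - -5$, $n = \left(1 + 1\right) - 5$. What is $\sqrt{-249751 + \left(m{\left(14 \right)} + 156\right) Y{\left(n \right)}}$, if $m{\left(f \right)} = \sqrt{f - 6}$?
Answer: $\sqrt{-249439 + 4 \sqrt{2}} \approx 499.43 i$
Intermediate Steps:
$m{\left(f \right)} = \sqrt{-6 + f}$
$n = -3$ ($n = 2 - 5 = -3$)
$Y{\left(R \right)} = 5 + R$ ($Y{\left(R \right)} = R + 5 = 5 + R$)
$\sqrt{-249751 + \left(m{\left(14 \right)} + 156\right) Y{\left(n \right)}} = \sqrt{-249751 + \left(\sqrt{-6 + 14} + 156\right) \left(5 - 3\right)} = \sqrt{-249751 + \left(\sqrt{8} + 156\right) 2} = \sqrt{-249751 + \left(2 \sqrt{2} + 156\right) 2} = \sqrt{-249751 + \left(156 + 2 \sqrt{2}\right) 2} = \sqrt{-249751 + \left(312 + 4 \sqrt{2}\right)} = \sqrt{-249439 + 4 \sqrt{2}}$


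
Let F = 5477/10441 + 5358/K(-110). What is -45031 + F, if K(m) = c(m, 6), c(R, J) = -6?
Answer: -479487007/10441 ≈ -45924.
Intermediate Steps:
K(m) = -6
F = -9318336/10441 (F = 5477/10441 + 5358/(-6) = 5477*(1/10441) + 5358*(-1/6) = 5477/10441 - 893 = -9318336/10441 ≈ -892.48)
-45031 + F = -45031 - 9318336/10441 = -479487007/10441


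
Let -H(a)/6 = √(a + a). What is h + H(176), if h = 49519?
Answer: 49519 - 24*√22 ≈ 49406.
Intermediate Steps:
H(a) = -6*√2*√a (H(a) = -6*√(a + a) = -6*√2*√a)
h + H(176) = 49519 - 6*√2*√176 = 49519 - 6*√2*4*√11 = 49519 - 24*√22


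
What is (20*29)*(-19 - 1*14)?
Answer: -19140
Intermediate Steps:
(20*29)*(-19 - 1*14) = 580*(-19 - 14) = 580*(-33) = -19140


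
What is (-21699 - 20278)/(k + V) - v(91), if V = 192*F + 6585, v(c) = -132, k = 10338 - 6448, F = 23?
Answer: 1923635/14891 ≈ 129.18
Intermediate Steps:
k = 3890
V = 11001 (V = 192*23 + 6585 = 4416 + 6585 = 11001)
(-21699 - 20278)/(k + V) - v(91) = (-21699 - 20278)/(3890 + 11001) - 1*(-132) = -41977/14891 + 132 = 1923635/14891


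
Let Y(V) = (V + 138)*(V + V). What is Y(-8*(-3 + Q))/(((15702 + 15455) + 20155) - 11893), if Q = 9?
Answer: -8640/39419 ≈ -0.21918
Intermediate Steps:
Y(V) = 2*V*(138 + V) (Y(V) = (138 + V)*(2*V) = 2*V*(138 + V))
Y(-8*(-3 + Q))/(((15702 + 15455) + 20155) - 11893) = (2*(-8*(-3 + 9))*(138 - 8*(-3 + 9)))/(((15702 + 15455) + 20155) - 11893) = (2*(-8*6)*(138 - 8*6))/((31157 + 20155) - 11893) = (2*(-48)*(138 - 48))/(51312 - 11893) = (2*(-48)*90)/39419 = -8640*1/39419 = -8640/39419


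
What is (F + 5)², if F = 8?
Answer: 169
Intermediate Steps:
(F + 5)² = (8 + 5)² = 13² = 169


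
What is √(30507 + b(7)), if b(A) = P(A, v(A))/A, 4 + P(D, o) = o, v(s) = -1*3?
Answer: √30506 ≈ 174.66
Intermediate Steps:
v(s) = -3
P(D, o) = -4 + o
b(A) = -7/A (b(A) = (-4 - 3)/A = -7/A)
√(30507 + b(7)) = √(30507 - 7/7) = √(30507 - 7*⅐) = √(30507 - 1) = √30506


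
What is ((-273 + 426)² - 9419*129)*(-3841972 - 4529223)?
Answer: 9975467552190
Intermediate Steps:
((-273 + 426)² - 9419*129)*(-3841972 - 4529223) = (153² - 1215051)*(-8371195) = (23409 - 1215051)*(-8371195) = -1191642*(-8371195) = 9975467552190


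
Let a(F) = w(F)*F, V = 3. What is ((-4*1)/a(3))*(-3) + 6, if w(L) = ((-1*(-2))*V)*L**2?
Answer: 164/27 ≈ 6.0741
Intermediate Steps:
w(L) = 6*L**2 (w(L) = (-1*(-2)*3)*L**2 = (2*3)*L**2 = 6*L**2)
a(F) = 6*F**3 (a(F) = (6*F**2)*F = 6*F**3)
((-4*1)/a(3))*(-3) + 6 = ((-4*1)/((6*3**3)))*(-3) + 6 = -4/(6*27)*(-3) + 6 = -4/162*(-3) + 6 = -4*1/162*(-3) + 6 = -2/81*(-3) + 6 = 2/27 + 6 = 164/27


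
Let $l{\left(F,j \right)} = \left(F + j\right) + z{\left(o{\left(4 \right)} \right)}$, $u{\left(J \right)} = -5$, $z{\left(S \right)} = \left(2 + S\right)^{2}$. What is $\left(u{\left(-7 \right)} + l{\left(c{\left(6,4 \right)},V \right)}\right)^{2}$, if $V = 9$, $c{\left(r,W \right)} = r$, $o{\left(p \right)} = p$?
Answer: $2116$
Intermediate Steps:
$l{\left(F,j \right)} = 36 + F + j$ ($l{\left(F,j \right)} = \left(F + j\right) + \left(2 + 4\right)^{2} = \left(F + j\right) + 6^{2} = \left(F + j\right) + 36 = 36 + F + j$)
$\left(u{\left(-7 \right)} + l{\left(c{\left(6,4 \right)},V \right)}\right)^{2} = \left(-5 + \left(36 + 6 + 9\right)\right)^{2} = \left(-5 + 51\right)^{2} = 46^{2} = 2116$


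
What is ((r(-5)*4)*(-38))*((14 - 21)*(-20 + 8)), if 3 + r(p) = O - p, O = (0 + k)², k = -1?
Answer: -38304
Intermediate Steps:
O = 1 (O = (0 - 1)² = (-1)² = 1)
r(p) = -2 - p (r(p) = -3 + (1 - p) = -2 - p)
((r(-5)*4)*(-38))*((14 - 21)*(-20 + 8)) = (((-2 - 1*(-5))*4)*(-38))*((14 - 21)*(-20 + 8)) = (((-2 + 5)*4)*(-38))*(-7*(-12)) = ((3*4)*(-38))*84 = (12*(-38))*84 = -456*84 = -38304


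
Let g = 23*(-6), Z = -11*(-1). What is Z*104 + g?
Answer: 1006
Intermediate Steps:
Z = 11
g = -138
Z*104 + g = 11*104 - 138 = 1144 - 138 = 1006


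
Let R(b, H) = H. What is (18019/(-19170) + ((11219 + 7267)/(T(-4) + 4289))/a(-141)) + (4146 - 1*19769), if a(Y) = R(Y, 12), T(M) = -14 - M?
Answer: -640788866903/41014215 ≈ -15624.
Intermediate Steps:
a(Y) = 12
(18019/(-19170) + ((11219 + 7267)/(T(-4) + 4289))/a(-141)) + (4146 - 1*19769) = (18019/(-19170) + ((11219 + 7267)/((-14 - 1*(-4)) + 4289))/12) + (4146 - 1*19769) = (18019*(-1/19170) + (18486/((-14 + 4) + 4289))*(1/12)) + (4146 - 19769) = (-18019/19170 + (18486/(-10 + 4289))*(1/12)) - 15623 = (-18019/19170 + (18486/4279)*(1/12)) - 15623 = (-18019/19170 + 3081/8558) - 15623 = -23785958/41014215 - 15623 = -640788866903/41014215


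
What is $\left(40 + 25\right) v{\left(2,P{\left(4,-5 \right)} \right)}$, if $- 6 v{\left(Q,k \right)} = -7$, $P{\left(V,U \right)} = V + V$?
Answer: $\frac{455}{6} \approx 75.833$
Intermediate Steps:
$P{\left(V,U \right)} = 2 V$
$v{\left(Q,k \right)} = \frac{7}{6}$ ($v{\left(Q,k \right)} = \left(- \frac{1}{6}\right) \left(-7\right) = \frac{7}{6}$)
$\left(40 + 25\right) v{\left(2,P{\left(4,-5 \right)} \right)} = \left(40 + 25\right) \frac{7}{6} = 65 \cdot \frac{7}{6} = \frac{455}{6}$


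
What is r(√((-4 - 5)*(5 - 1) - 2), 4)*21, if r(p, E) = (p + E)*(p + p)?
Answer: -1596 + 168*I*√38 ≈ -1596.0 + 1035.6*I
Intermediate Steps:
r(p, E) = 2*p*(E + p) (r(p, E) = (E + p)*(2*p) = 2*p*(E + p))
r(√((-4 - 5)*(5 - 1) - 2), 4)*21 = (2*√((-4 - 5)*(5 - 1) - 2)*(4 + √((-4 - 5)*(5 - 1) - 2)))*21 = (2*√(-9*4 - 2)*(4 + √(-9*4 - 2)))*21 = (2*√(-36 - 2)*(4 + √(-36 - 2)))*21 = (2*√(-38)*(4 + √(-38)))*21 = (2*(I*√38)*(4 + I*√38))*21 = (2*I*√38*(4 + I*√38))*21 = 42*I*√38*(4 + I*√38)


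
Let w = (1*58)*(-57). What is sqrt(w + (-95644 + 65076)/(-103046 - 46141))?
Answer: I*sqrt(1479544962)/669 ≈ 57.496*I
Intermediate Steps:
w = -3306 (w = 58*(-57) = -3306)
sqrt(w + (-95644 + 65076)/(-103046 - 46141)) = sqrt(-3306 + (-95644 + 65076)/(-103046 - 46141)) = sqrt(-3306 - 30568/(-149187)) = sqrt(-3306 - 30568*(-1/149187)) = sqrt(-3306 + 30568/149187) = sqrt(-493181654/149187) = I*sqrt(1479544962)/669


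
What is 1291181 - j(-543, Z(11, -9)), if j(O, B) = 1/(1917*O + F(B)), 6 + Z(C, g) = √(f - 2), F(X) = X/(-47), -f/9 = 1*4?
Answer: 3090484864325715482356/2393533411910039 - 47*I*√38/2393533411910039 ≈ 1.2912e+6 - 1.2105e-13*I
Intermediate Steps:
f = -36 (f = -9*4 = -36)
F(X) = -X/47 (F(X) = X*(-1/47) = -X/47)
Z(C, g) = -6 + I*√38 (Z(C, g) = -6 + √(-36 - 2) = -6 + √(-38) = -6 + I*√38)
j(O, B) = 1/(1917*O - B/47)
1291181 - j(-543, Z(11, -9)) = 1291181 - (-47)/((-6 + I*√38) - 90099*(-543)) = 1291181 - (-47)/((-6 + I*√38) + 48923757) = 1291181 - (-47)/(48923751 + I*√38) = 1291181 + 47/(48923751 + I*√38)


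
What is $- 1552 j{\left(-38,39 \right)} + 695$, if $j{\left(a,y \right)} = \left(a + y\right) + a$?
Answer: $58119$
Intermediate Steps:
$j{\left(a,y \right)} = y + 2 a$
$- 1552 j{\left(-38,39 \right)} + 695 = - 1552 \left(39 + 2 \left(-38\right)\right) + 695 = - 1552 \left(39 - 76\right) + 695 = \left(-1552\right) \left(-37\right) + 695 = 57424 + 695 = 58119$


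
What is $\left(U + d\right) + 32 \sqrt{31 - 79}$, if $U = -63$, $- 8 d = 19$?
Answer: $- \frac{523}{8} + 128 i \sqrt{3} \approx -65.375 + 221.7 i$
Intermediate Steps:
$d = - \frac{19}{8}$ ($d = \left(- \frac{1}{8}\right) 19 = - \frac{19}{8} \approx -2.375$)
$\left(U + d\right) + 32 \sqrt{31 - 79} = \left(-63 - \frac{19}{8}\right) + 32 \sqrt{31 - 79} = - \frac{523}{8} + 32 \sqrt{-48} = - \frac{523}{8} + 32 \cdot 4 i \sqrt{3} = - \frac{523}{8} + 128 i \sqrt{3}$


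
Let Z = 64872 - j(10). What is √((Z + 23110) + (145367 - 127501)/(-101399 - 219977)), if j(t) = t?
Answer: √1173290971649/3652 ≈ 296.60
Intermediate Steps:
Z = 64862 (Z = 64872 - 1*10 = 64872 - 10 = 64862)
√((Z + 23110) + (145367 - 127501)/(-101399 - 219977)) = √((64862 + 23110) + (145367 - 127501)/(-101399 - 219977)) = √(87972 + 17866/(-321376)) = √(87972 + 17866*(-1/321376)) = √(87972 - 8933/160688) = √(14136035803/160688) = √1173290971649/3652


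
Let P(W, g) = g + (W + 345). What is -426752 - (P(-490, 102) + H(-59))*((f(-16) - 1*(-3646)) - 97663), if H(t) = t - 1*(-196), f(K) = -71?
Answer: 8417520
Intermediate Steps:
P(W, g) = 345 + W + g (P(W, g) = g + (345 + W) = 345 + W + g)
H(t) = 196 + t (H(t) = t + 196 = 196 + t)
-426752 - (P(-490, 102) + H(-59))*((f(-16) - 1*(-3646)) - 97663) = -426752 - ((345 - 490 + 102) + (196 - 59))*((-71 - 1*(-3646)) - 97663) = -426752 - (-43 + 137)*((-71 + 3646) - 97663) = -426752 - 94*(3575 - 97663) = -426752 - 94*(-94088) = -426752 - 1*(-8844272) = -426752 + 8844272 = 8417520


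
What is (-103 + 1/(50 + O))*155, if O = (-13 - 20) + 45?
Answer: -31925/2 ≈ -15963.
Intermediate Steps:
O = 12 (O = -33 + 45 = 12)
(-103 + 1/(50 + O))*155 = (-103 + 1/(50 + 12))*155 = (-103 + 1/62)*155 = -6385/62*155 = -31925/2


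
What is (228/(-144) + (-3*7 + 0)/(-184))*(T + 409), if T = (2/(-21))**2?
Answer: -146282503/243432 ≈ -600.92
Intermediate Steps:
T = 4/441 (T = (2*(-1/21))**2 = (-2/21)**2 = 4/441 ≈ 0.0090703)
(228/(-144) + (-3*7 + 0)/(-184))*(T + 409) = (228/(-144) + (-3*7 + 0)/(-184))*(4/441 + 409) = (228*(-1/144) + (-21 + 0)*(-1/184))*(180373/441) = (-19/12 - 21*(-1/184))*(180373/441) = (-19/12 + 21/184)*(180373/441) = -811/552*180373/441 = -146282503/243432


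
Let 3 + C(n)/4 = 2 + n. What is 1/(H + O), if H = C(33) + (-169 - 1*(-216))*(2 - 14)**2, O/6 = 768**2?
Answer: 1/3545840 ≈ 2.8202e-7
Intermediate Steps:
C(n) = -4 + 4*n (C(n) = -12 + 4*(2 + n) = -12 + (8 + 4*n) = -4 + 4*n)
O = 3538944 (O = 6*768**2 = 6*589824 = 3538944)
H = 6896 (H = (-4 + 4*33) + (-169 - 1*(-216))*(2 - 14)**2 = (-4 + 132) + (-169 + 216)*(-12)**2 = 128 + 47*144 = 128 + 6768 = 6896)
1/(H + O) = 1/(6896 + 3538944) = 1/3545840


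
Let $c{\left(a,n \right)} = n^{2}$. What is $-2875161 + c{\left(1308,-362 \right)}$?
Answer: $-2744117$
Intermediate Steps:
$-2875161 + c{\left(1308,-362 \right)} = -2875161 + \left(-362\right)^{2} = -2875161 + 131044 = -2744117$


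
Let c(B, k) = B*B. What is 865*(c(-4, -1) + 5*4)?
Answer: 31140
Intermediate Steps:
c(B, k) = B**2
865*(c(-4, -1) + 5*4) = 865*((-4)**2 + 5*4) = 865*(16 + 20) = 865*36 = 31140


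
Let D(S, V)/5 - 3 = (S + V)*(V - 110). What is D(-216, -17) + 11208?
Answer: 159178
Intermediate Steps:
D(S, V) = 15 + 5*(-110 + V)*(S + V) (D(S, V) = 15 + 5*((S + V)*(V - 110)) = 15 + 5*((S + V)*(-110 + V)) = 15 + 5*((-110 + V)*(S + V)) = 15 + 5*(-110 + V)*(S + V))
D(-216, -17) + 11208 = (15 - 550*(-216) - 550*(-17) + 5*(-17)² + 5*(-216)*(-17)) + 11208 = (15 + 118800 + 9350 + 5*289 + 18360) + 11208 = (15 + 118800 + 9350 + 1445 + 18360) + 11208 = 147970 + 11208 = 159178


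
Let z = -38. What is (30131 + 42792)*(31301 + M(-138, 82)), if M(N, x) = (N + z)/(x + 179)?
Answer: 595736062355/261 ≈ 2.2825e+9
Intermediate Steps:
M(N, x) = (-38 + N)/(179 + x) (M(N, x) = (N - 38)/(x + 179) = (-38 + N)/(179 + x))
(30131 + 42792)*(31301 + M(-138, 82)) = (30131 + 42792)*(31301 + (-38 - 138)/(179 + 82)) = 72923*(31301 - 176/261) = 72923*(8169385/261) = 595736062355/261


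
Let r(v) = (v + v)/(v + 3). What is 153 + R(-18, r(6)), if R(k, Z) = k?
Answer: 135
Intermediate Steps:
r(v) = 2*v/(3 + v) (r(v) = (2*v)/(3 + v) = 2*v/(3 + v))
153 + R(-18, r(6)) = 153 - 18 = 135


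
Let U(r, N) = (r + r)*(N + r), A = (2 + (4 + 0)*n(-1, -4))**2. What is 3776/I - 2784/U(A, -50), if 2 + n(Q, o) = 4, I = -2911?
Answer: -2866514/1819375 ≈ -1.5755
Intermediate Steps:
n(Q, o) = 2 (n(Q, o) = -2 + 4 = 2)
A = 100 (A = (2 + (4 + 0)*2)**2 = (2 + 4*2)**2 = (2 + 8)**2 = 10**2 = 100)
U(r, N) = 2*r*(N + r) (U(r, N) = (2*r)*(N + r) = 2*r*(N + r))
3776/I - 2784/U(A, -50) = 3776/(-2911) - 2784*1/(200*(-50 + 100)) = 3776*(-1/2911) - 2784/(2*100*50) = -3776/2911 - 2784/10000 = -3776/2911 - 2784*1/10000 = -3776/2911 - 174/625 = -2866514/1819375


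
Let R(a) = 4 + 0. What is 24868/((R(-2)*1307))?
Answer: 6217/1307 ≈ 4.7567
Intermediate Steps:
R(a) = 4
24868/((R(-2)*1307)) = 24868/((4*1307)) = 24868/5228 = 24868*(1/5228) = 6217/1307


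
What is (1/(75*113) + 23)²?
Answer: 37996145476/71825625 ≈ 529.01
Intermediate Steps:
(1/(75*113) + 23)² = ((1/75)*(1/113) + 23)² = (1/8475 + 23)² = (194926/8475)² = 37996145476/71825625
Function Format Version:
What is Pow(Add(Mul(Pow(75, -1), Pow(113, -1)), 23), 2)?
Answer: Rational(37996145476, 71825625) ≈ 529.01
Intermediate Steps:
Pow(Add(Mul(Pow(75, -1), Pow(113, -1)), 23), 2) = Pow(Add(Mul(Rational(1, 75), Rational(1, 113)), 23), 2) = Pow(Add(Rational(1, 8475), 23), 2) = Pow(Rational(194926, 8475), 2) = Rational(37996145476, 71825625)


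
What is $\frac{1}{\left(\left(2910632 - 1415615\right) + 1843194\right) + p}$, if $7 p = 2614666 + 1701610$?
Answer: $\frac{7}{27683753} \approx 2.5286 \cdot 10^{-7}$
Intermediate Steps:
$p = \frac{4316276}{7}$ ($p = \frac{2614666 + 1701610}{7} = \frac{1}{7} \cdot 4316276 = \frac{4316276}{7} \approx 6.1661 \cdot 10^{5}$)
$\frac{1}{\left(\left(2910632 - 1415615\right) + 1843194\right) + p} = \frac{1}{\left(\left(2910632 - 1415615\right) + 1843194\right) + \frac{4316276}{7}} = \frac{1}{\left(1495017 + 1843194\right) + \frac{4316276}{7}} = \frac{1}{3338211 + \frac{4316276}{7}} = \frac{1}{\frac{27683753}{7}} = \frac{7}{27683753}$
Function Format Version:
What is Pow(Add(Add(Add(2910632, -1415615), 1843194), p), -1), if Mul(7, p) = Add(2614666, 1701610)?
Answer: Rational(7, 27683753) ≈ 2.5286e-7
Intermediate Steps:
p = Rational(4316276, 7) (p = Mul(Rational(1, 7), Add(2614666, 1701610)) = Mul(Rational(1, 7), 4316276) = Rational(4316276, 7) ≈ 6.1661e+5)
Pow(Add(Add(Add(2910632, -1415615), 1843194), p), -1) = Pow(Add(Add(Add(2910632, -1415615), 1843194), Rational(4316276, 7)), -1) = Pow(Add(Add(1495017, 1843194), Rational(4316276, 7)), -1) = Pow(Add(3338211, Rational(4316276, 7)), -1) = Pow(Rational(27683753, 7), -1) = Rational(7, 27683753)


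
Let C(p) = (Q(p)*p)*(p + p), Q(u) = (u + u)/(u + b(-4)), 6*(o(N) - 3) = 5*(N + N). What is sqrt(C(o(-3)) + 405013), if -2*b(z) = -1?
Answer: sqrt(3645309)/3 ≈ 636.42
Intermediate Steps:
b(z) = 1/2 (b(z) = -1/2*(-1) = 1/2)
o(N) = 3 + 5*N/3 (o(N) = 3 + (5*(N + N))/6 = 3 + (5*(2*N))/6 = 3 + (10*N)/6 = 3 + 5*N/3)
Q(u) = 2*u/(1/2 + u) (Q(u) = (u + u)/(u + 1/2) = (2*u)/(1/2 + u) = 2*u/(1/2 + u))
C(p) = 8*p**3/(1 + 2*p) (C(p) = ((4*p/(1 + 2*p))*p)*(p + p) = (4*p**2/(1 + 2*p))*(2*p) = 8*p**3/(1 + 2*p))
sqrt(C(o(-3)) + 405013) = sqrt(8*(3 + (5/3)*(-3))**3/(1 + 2*(3 + (5/3)*(-3))) + 405013) = sqrt(8*(3 - 5)**3/(1 + 2*(3 - 5)) + 405013) = sqrt(8*(-2)**3/(1 + 2*(-2)) + 405013) = sqrt(8*(-8)/(1 - 4) + 405013) = sqrt(8*(-8)/(-3) + 405013) = sqrt(8*(-8)*(-1/3) + 405013) = sqrt(64/3 + 405013) = sqrt(1215103/3) = sqrt(3645309)/3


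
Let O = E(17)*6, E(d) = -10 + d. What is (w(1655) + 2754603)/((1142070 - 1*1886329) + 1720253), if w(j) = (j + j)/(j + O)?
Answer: 4674564601/1656261818 ≈ 2.8224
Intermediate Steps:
O = 42 (O = (-10 + 17)*6 = 7*6 = 42)
w(j) = 2*j/(42 + j) (w(j) = (j + j)/(j + 42) = (2*j)/(42 + j) = 2*j/(42 + j))
(w(1655) + 2754603)/((1142070 - 1*1886329) + 1720253) = (2*1655/(42 + 1655) + 2754603)/((1142070 - 1*1886329) + 1720253) = (2*1655/1697 + 2754603)/((1142070 - 1886329) + 1720253) = (2*1655*(1/1697) + 2754603)/(-744259 + 1720253) = (3310/1697 + 2754603)/975994 = (4674564601/1697)*(1/975994) = 4674564601/1656261818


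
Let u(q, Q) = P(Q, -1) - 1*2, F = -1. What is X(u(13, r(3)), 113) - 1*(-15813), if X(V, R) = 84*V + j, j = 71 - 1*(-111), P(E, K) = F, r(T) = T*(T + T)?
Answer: 15743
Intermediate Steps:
r(T) = 2*T² (r(T) = T*(2*T) = 2*T²)
P(E, K) = -1
j = 182 (j = 71 + 111 = 182)
u(q, Q) = -3 (u(q, Q) = -1 - 1*2 = -1 - 2 = -3)
X(V, R) = 182 + 84*V (X(V, R) = 84*V + 182 = 182 + 84*V)
X(u(13, r(3)), 113) - 1*(-15813) = (182 + 84*(-3)) - 1*(-15813) = (182 - 252) + 15813 = -70 + 15813 = 15743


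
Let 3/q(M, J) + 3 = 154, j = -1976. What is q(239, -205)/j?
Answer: -3/298376 ≈ -1.0054e-5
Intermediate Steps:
q(M, J) = 3/151 (q(M, J) = 3/(-3 + 154) = 3/151)
q(239, -205)/j = (3/151)/(-1976) = (3/151)*(-1/1976) = -3/298376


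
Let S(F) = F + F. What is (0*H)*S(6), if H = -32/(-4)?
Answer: 0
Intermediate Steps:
S(F) = 2*F
H = 8 (H = -32*(-¼) = 8)
(0*H)*S(6) = (0*8)*(2*6) = 0*12 = 0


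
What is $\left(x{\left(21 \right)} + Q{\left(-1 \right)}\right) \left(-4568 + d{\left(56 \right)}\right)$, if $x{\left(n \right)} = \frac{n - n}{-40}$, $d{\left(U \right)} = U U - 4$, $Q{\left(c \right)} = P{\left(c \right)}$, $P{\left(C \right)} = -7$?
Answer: $10052$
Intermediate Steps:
$Q{\left(c \right)} = -7$
$d{\left(U \right)} = -4 + U^{2}$ ($d{\left(U \right)} = U^{2} - 4 = -4 + U^{2}$)
$x{\left(n \right)} = 0$ ($x{\left(n \right)} = 0 \left(- \frac{1}{40}\right) = 0$)
$\left(x{\left(21 \right)} + Q{\left(-1 \right)}\right) \left(-4568 + d{\left(56 \right)}\right) = \left(0 - 7\right) \left(-4568 - \left(4 - 56^{2}\right)\right) = - 7 \left(-4568 + \left(-4 + 3136\right)\right) = - 7 \left(-4568 + 3132\right) = \left(-7\right) \left(-1436\right) = 10052$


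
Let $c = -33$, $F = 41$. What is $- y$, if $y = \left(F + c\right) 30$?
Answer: $-240$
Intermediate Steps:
$y = 240$ ($y = \left(41 - 33\right) 30 = 8 \cdot 30 = 240$)
$- y = \left(-1\right) 240 = -240$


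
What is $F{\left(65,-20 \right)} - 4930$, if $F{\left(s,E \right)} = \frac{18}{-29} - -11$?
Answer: $- \frac{142669}{29} \approx -4919.6$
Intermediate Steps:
$F{\left(s,E \right)} = \frac{301}{29}$ ($F{\left(s,E \right)} = 18 \left(- \frac{1}{29}\right) + 11 = - \frac{18}{29} + 11 = \frac{301}{29}$)
$F{\left(65,-20 \right)} - 4930 = \frac{301}{29} - 4930 = - \frac{142669}{29}$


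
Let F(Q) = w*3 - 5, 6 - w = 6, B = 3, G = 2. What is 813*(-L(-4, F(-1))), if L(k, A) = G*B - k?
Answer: -8130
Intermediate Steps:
w = 0 (w = 6 - 1*6 = 6 - 6 = 0)
F(Q) = -5 (F(Q) = 0*3 - 5 = 0 - 5 = -5)
L(k, A) = 6 - k (L(k, A) = 2*3 - k = 6 - k)
813*(-L(-4, F(-1))) = 813*(-(6 - 1*(-4))) = 813*(-(6 + 4)) = 813*(-1*10) = 813*(-10) = -8130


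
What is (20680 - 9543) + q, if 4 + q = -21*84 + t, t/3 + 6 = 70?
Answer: 9561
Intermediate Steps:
t = 192 (t = -18 + 3*70 = -18 + 210 = 192)
q = -1576 (q = -4 + (-21*84 + 192) = -4 + (-1764 + 192) = -4 - 1572 = -1576)
(20680 - 9543) + q = (20680 - 9543) - 1576 = 11137 - 1576 = 9561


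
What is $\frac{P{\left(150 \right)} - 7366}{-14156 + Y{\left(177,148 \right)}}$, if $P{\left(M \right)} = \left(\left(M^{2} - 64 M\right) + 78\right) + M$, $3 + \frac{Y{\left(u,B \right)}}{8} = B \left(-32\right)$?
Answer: $- \frac{2881}{26034} \approx -0.11066$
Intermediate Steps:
$Y{\left(u,B \right)} = -24 - 256 B$ ($Y{\left(u,B \right)} = -24 + 8 B \left(-32\right) = -24 + 8 \left(- 32 B\right) = -24 - 256 B$)
$P{\left(M \right)} = 78 + M^{2} - 63 M$ ($P{\left(M \right)} = \left(78 + M^{2} - 64 M\right) + M = 78 + M^{2} - 63 M$)
$\frac{P{\left(150 \right)} - 7366}{-14156 + Y{\left(177,148 \right)}} = \frac{\left(78 + 150^{2} - 9450\right) - 7366}{-14156 - 37912} = \frac{\left(78 + 22500 - 9450\right) - 7366}{-14156 - 37912} = \frac{13128 - 7366}{-14156 - 37912} = \frac{5762}{-52068} = 5762 \left(- \frac{1}{52068}\right) = - \frac{2881}{26034}$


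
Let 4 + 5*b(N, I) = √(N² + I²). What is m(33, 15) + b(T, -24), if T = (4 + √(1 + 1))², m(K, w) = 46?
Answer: 226/5 + √(576 + (4 + √2)⁴)/5 ≈ 52.777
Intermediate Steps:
T = (4 + √2)² ≈ 29.314
b(N, I) = -⅘ + √(I² + N²)/5 (b(N, I) = -⅘ + √(N² + I²)/5 = -⅘ + √(I² + N²)/5)
m(33, 15) + b(T, -24) = 46 + (-⅘ + √((-24)² + ((4 + √2)²)²)/5) = 46 + (-⅘ + √(576 + (4 + √2)⁴)/5) = 226/5 + √(576 + (4 + √2)⁴)/5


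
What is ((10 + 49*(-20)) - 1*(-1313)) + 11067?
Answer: 11410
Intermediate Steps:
((10 + 49*(-20)) - 1*(-1313)) + 11067 = ((10 - 980) + 1313) + 11067 = (-970 + 1313) + 11067 = 343 + 11067 = 11410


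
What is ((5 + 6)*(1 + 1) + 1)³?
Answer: 12167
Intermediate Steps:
((5 + 6)*(1 + 1) + 1)³ = (11*2 + 1)³ = (22 + 1)³ = 23³ = 12167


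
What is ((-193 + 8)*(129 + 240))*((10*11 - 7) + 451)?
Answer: -37818810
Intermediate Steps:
((-193 + 8)*(129 + 240))*((10*11 - 7) + 451) = (-185*369)*((110 - 7) + 451) = -68265*(103 + 451) = -68265*554 = -37818810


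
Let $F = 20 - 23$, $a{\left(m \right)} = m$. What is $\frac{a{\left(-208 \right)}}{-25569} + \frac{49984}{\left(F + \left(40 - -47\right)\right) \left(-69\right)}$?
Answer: $- \frac{35467648}{4116609} \approx -8.6157$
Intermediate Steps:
$F = -3$
$\frac{a{\left(-208 \right)}}{-25569} + \frac{49984}{\left(F + \left(40 - -47\right)\right) \left(-69\right)} = - \frac{208}{-25569} + \frac{49984}{\left(-3 + \left(40 - -47\right)\right) \left(-69\right)} = \left(-208\right) \left(- \frac{1}{25569}\right) + \frac{49984}{\left(-3 + \left(40 + 47\right)\right) \left(-69\right)} = \frac{208}{25569} + \frac{49984}{\left(-3 + 87\right) \left(-69\right)} = \frac{208}{25569} + \frac{49984}{84 \left(-69\right)} = \frac{208}{25569} + \frac{49984}{-5796} = \frac{208}{25569} + 49984 \left(- \frac{1}{5796}\right) = \frac{208}{25569} - \frac{12496}{1449} = - \frac{35467648}{4116609}$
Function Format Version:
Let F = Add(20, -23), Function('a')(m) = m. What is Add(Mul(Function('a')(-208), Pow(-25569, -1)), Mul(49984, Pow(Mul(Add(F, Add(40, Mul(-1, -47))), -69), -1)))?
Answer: Rational(-35467648, 4116609) ≈ -8.6157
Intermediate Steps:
F = -3
Add(Mul(Function('a')(-208), Pow(-25569, -1)), Mul(49984, Pow(Mul(Add(F, Add(40, Mul(-1, -47))), -69), -1))) = Add(Mul(-208, Pow(-25569, -1)), Mul(49984, Pow(Mul(Add(-3, Add(40, Mul(-1, -47))), -69), -1))) = Add(Mul(-208, Rational(-1, 25569)), Mul(49984, Pow(Mul(Add(-3, Add(40, 47)), -69), -1))) = Add(Rational(208, 25569), Mul(49984, Pow(Mul(Add(-3, 87), -69), -1))) = Add(Rational(208, 25569), Mul(49984, Pow(Mul(84, -69), -1))) = Add(Rational(208, 25569), Mul(49984, Pow(-5796, -1))) = Add(Rational(208, 25569), Mul(49984, Rational(-1, 5796))) = Add(Rational(208, 25569), Rational(-12496, 1449)) = Rational(-35467648, 4116609)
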